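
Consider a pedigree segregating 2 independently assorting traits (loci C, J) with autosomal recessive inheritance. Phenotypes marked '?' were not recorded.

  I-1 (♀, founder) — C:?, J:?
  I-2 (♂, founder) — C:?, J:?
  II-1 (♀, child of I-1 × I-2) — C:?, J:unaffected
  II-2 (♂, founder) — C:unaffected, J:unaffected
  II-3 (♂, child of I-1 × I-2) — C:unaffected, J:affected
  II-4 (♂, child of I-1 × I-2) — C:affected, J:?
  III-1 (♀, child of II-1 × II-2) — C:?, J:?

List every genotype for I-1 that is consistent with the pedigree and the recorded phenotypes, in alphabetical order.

C/I-1 ? ·: Cc|cc
C/I-2 ? ·: Cc|cc
C/II-1 ? I-1×I-2: CC|Cc|cc
C/II-2 un ·: CC|Cc
C/II-3 un I-1×I-2: CC|Cc
C/II-4 aff I-1×I-2: cc
C/III-1 ? II-1×II-2: CC|Cc|cc
⇒ C over [I-1,I-2,II-1,II-2,II-3,II-4,III-1]: 38 consistent
J/I-1 ? ·: Jj|jj
J/I-2 ? ·: Jj|jj
J/II-1 un I-1×I-2: JJ|Jj
J/II-2 un ·: JJ|Jj
J/II-3 aff I-1×I-2: jj
J/II-4 ? I-1×I-2: JJ|Jj|jj
J/III-1 ? II-1×II-2: JJ|Jj|jj
⇒ J over [I-1,I-2,II-1,II-2,II-3,II-4,III-1]: 44 consistent

I-1 ∈ {Cc Jj, Cc jj, cc Jj, cc jj}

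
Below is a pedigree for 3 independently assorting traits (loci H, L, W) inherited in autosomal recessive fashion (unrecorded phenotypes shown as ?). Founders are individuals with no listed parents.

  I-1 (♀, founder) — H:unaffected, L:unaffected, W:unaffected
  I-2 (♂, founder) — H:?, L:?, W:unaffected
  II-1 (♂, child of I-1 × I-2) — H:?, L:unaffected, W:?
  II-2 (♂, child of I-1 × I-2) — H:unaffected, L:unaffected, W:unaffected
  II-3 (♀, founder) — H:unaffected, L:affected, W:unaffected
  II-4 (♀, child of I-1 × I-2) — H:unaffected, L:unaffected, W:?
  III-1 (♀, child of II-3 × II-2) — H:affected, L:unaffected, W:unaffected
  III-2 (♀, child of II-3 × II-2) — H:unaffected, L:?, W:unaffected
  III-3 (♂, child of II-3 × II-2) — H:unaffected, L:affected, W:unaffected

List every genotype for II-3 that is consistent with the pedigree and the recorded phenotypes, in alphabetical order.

II-3 ∈ {Hh ll WW, Hh ll Ww}

H/I-1 un ·: HH|Hh
H/I-2 ? ·: HH|Hh|hh
H/II-1 ? I-1×I-2: HH|Hh|hh
H/II-2 un I-1×I-2: Hh
H/II-3 un ·: Hh
H/II-4 un I-1×I-2: HH|Hh
H/III-1 aff II-3×II-2: hh
H/III-2 un II-3×II-2: HH|Hh
H/III-3 un II-3×II-2: HH|Hh
⇒ H over [I-1,I-2,II-1,II-2,II-3,II-4,III-1,III-2,III-3]: 68 consistent
L/I-1 un ·: LL|Ll
L/I-2 ? ·: LL|Ll|ll
L/II-1 un I-1×I-2: LL|Ll
L/II-2 un I-1×I-2: Ll
L/II-3 aff ·: ll
L/II-4 un I-1×I-2: LL|Ll
L/III-1 un II-3×II-2: Ll
L/III-2 ? II-3×II-2: Ll|ll
L/III-3 aff II-3×II-2: ll
⇒ L over [I-1,I-2,II-1,II-2,II-3,II-4,III-1,III-2,III-3]: 28 consistent
W/I-1 un ·: WW|Ww
W/I-2 un ·: WW|Ww
W/II-1 ? I-1×I-2: WW|Ww|ww
W/II-2 un I-1×I-2: WW|Ww
W/II-3 un ·: WW|Ww
W/II-4 ? I-1×I-2: WW|Ww|ww
W/III-1 un II-3×II-2: WW|Ww
W/III-2 un II-3×II-2: WW|Ww
W/III-3 un II-3×II-2: WW|Ww
⇒ W over [I-1,I-2,II-1,II-2,II-3,II-4,III-1,III-2,III-3]: 434 consistent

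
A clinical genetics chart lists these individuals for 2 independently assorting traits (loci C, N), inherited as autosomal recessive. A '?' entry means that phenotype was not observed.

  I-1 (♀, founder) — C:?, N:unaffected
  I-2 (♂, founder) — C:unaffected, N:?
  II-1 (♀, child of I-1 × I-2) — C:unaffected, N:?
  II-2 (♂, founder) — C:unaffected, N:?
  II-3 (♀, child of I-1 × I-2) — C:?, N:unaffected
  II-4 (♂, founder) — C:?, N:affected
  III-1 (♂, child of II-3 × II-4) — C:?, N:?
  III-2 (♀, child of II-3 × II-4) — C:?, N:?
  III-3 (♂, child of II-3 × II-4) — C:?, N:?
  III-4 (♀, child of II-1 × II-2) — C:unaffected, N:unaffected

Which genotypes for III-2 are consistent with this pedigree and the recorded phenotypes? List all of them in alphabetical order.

C/I-1 ? ·: CC|Cc|cc
C/I-2 un ·: CC|Cc
C/II-1 un I-1×I-2: CC|Cc
C/II-2 un ·: CC|Cc
C/II-3 ? I-1×I-2: CC|Cc|cc
C/II-4 ? ·: CC|Cc|cc
C/III-1 ? II-3×II-4: CC|Cc|cc
C/III-2 ? II-3×II-4: CC|Cc|cc
C/III-3 ? II-3×II-4: CC|Cc|cc
C/III-4 un II-1×II-2: CC|Cc
⇒ C over [I-1,I-2,II-1,II-2,II-3,II-4,III-1,III-2,III-3,III-4]: 1597 consistent
N/I-1 un ·: NN|Nn
N/I-2 ? ·: NN|Nn|nn
N/II-1 ? I-1×I-2: NN|Nn|nn
N/II-2 ? ·: NN|Nn|nn
N/II-3 un I-1×I-2: NN|Nn
N/II-4 aff ·: nn
N/III-1 ? II-3×II-4: Nn|nn
N/III-2 ? II-3×II-4: Nn|nn
N/III-3 ? II-3×II-4: Nn|nn
N/III-4 un II-1×II-2: NN|Nn
⇒ N over [I-1,I-2,II-1,II-2,II-3,II-4,III-1,III-2,III-3,III-4]: 361 consistent

III-2 ∈ {CC Nn, CC nn, Cc Nn, Cc nn, cc Nn, cc nn}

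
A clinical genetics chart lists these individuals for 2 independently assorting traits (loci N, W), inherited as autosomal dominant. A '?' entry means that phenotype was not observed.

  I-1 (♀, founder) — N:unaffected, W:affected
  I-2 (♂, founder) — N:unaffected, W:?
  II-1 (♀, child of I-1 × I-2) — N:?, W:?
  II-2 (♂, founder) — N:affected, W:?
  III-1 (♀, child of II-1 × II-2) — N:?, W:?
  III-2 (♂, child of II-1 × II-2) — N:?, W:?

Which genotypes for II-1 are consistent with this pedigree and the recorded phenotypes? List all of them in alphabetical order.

N/I-1 un ·: nn
N/I-2 un ·: nn
N/II-1 ? I-1×I-2: nn
N/II-2 aff ·: Nn|NN
N/III-1 ? II-1×II-2: nn|Nn
N/III-2 ? II-1×II-2: nn|Nn
⇒ N over [I-1,I-2,II-1,II-2,III-1,III-2]: 5 consistent
W/I-1 aff ·: Ww|WW
W/I-2 ? ·: ww|Ww|WW
W/II-1 ? I-1×I-2: ww|Ww|WW
W/II-2 ? ·: ww|Ww|WW
W/III-1 ? II-1×II-2: ww|Ww|WW
W/III-2 ? II-1×II-2: ww|Ww|WW
⇒ W over [I-1,I-2,II-1,II-2,III-1,III-2]: 121 consistent

II-1 ∈ {nn WW, nn Ww, nn ww}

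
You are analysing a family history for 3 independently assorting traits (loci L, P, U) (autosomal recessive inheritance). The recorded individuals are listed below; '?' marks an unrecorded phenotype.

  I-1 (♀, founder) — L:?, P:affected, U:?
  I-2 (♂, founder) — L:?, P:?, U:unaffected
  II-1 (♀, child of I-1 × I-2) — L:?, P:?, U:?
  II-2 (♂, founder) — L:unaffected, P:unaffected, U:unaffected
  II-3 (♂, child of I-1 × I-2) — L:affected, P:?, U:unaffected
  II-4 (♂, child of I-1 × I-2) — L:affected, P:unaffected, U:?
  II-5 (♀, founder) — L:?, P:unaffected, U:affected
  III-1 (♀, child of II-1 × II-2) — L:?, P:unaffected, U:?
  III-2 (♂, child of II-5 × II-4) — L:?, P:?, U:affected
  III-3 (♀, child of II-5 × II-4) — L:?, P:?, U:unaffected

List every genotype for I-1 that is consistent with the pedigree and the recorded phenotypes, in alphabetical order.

I-1 ∈ {Ll pp UU, Ll pp Uu, Ll pp uu, ll pp UU, ll pp Uu, ll pp uu}

L/I-1 ? ·: Ll|ll
L/I-2 ? ·: Ll|ll
L/II-1 ? I-1×I-2: LL|Ll|ll
L/II-2 un ·: LL|Ll
L/II-3 aff I-1×I-2: ll
L/II-4 aff I-1×I-2: ll
L/II-5 ? ·: LL|Ll|ll
L/III-1 ? II-1×II-2: LL|Ll|ll
L/III-2 ? II-5×II-4: Ll|ll
L/III-3 ? II-5×II-4: Ll|ll
⇒ L over [I-1,I-2,II-1,II-2,II-3,II-4,II-5,III-1,III-2,III-3]: 180 consistent
P/I-1 aff ·: pp
P/I-2 ? ·: PP|Pp
P/II-1 ? I-1×I-2: Pp|pp
P/II-2 un ·: PP|Pp
P/II-3 ? I-1×I-2: Pp|pp
P/II-4 un I-1×I-2: Pp
P/II-5 un ·: PP|Pp
P/III-1 un II-1×II-2: PP|Pp
P/III-2 ? II-5×II-4: PP|Pp|pp
P/III-3 ? II-5×II-4: PP|Pp|pp
⇒ P over [I-1,I-2,II-1,II-2,II-3,II-4,II-5,III-1,III-2,III-3]: 208 consistent
U/I-1 ? ·: UU|Uu|uu
U/I-2 un ·: UU|Uu
U/II-1 ? I-1×I-2: UU|Uu|uu
U/II-2 un ·: UU|Uu
U/II-3 un I-1×I-2: UU|Uu
U/II-4 ? I-1×I-2: Uu
U/II-5 aff ·: uu
U/III-1 ? II-1×II-2: UU|Uu|uu
U/III-2 aff II-5×II-4: uu
U/III-3 un II-5×II-4: Uu
⇒ U over [I-1,I-2,II-1,II-2,II-3,II-4,II-5,III-1,III-2,III-3]: 67 consistent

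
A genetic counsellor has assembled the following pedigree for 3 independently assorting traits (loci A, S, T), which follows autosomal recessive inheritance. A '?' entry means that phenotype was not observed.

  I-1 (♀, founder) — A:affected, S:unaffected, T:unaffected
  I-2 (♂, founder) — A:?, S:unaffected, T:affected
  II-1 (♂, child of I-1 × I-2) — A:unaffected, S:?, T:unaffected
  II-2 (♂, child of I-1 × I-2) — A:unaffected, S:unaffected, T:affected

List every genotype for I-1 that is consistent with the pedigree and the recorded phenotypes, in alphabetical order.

A/I-1 aff ·: aa
A/I-2 ? ·: AA|Aa
A/II-1 un I-1×I-2: Aa
A/II-2 un I-1×I-2: Aa
⇒ A over [I-1,I-2,II-1,II-2]: 2 consistent
S/I-1 un ·: SS|Ss
S/I-2 un ·: SS|Ss
S/II-1 ? I-1×I-2: SS|Ss|ss
S/II-2 un I-1×I-2: SS|Ss
⇒ S over [I-1,I-2,II-1,II-2]: 15 consistent
T/I-1 un ·: Tt
T/I-2 aff ·: tt
T/II-1 un I-1×I-2: Tt
T/II-2 aff I-1×I-2: tt
⇒ T over [I-1,I-2,II-1,II-2]: 1 consistent

I-1 ∈ {aa SS Tt, aa Ss Tt}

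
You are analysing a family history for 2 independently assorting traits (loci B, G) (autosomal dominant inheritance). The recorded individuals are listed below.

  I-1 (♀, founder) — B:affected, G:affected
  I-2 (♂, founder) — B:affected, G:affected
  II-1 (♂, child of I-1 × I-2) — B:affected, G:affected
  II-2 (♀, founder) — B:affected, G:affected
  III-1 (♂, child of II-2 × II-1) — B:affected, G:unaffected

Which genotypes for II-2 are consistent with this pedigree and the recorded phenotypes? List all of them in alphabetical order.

II-2 ∈ {BB Gg, Bb Gg}

B/I-1 aff ·: Bb|BB
B/I-2 aff ·: Bb|BB
B/II-1 aff I-1×I-2: Bb|BB
B/II-2 aff ·: Bb|BB
B/III-1 aff II-2×II-1: Bb|BB
⇒ B over [I-1,I-2,II-1,II-2,III-1]: 24 consistent
G/I-1 aff ·: Gg|GG
G/I-2 aff ·: Gg|GG
G/II-1 aff I-1×I-2: Gg
G/II-2 aff ·: Gg
G/III-1 un II-2×II-1: gg
⇒ G over [I-1,I-2,II-1,II-2,III-1]: 3 consistent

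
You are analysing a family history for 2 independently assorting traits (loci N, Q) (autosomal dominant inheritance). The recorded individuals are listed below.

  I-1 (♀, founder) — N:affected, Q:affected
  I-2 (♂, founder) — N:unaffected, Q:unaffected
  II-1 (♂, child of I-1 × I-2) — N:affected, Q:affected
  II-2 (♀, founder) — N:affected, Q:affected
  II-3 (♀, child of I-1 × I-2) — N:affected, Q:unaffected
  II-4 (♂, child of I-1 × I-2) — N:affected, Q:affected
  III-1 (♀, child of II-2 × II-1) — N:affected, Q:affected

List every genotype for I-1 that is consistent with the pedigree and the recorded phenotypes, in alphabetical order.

I-1 ∈ {NN Qq, Nn Qq}

N/I-1 aff ·: Nn|NN
N/I-2 un ·: nn
N/II-1 aff I-1×I-2: Nn
N/II-2 aff ·: Nn|NN
N/II-3 aff I-1×I-2: Nn
N/II-4 aff I-1×I-2: Nn
N/III-1 aff II-2×II-1: Nn|NN
⇒ N over [I-1,I-2,II-1,II-2,II-3,II-4,III-1]: 8 consistent
Q/I-1 aff ·: Qq
Q/I-2 un ·: qq
Q/II-1 aff I-1×I-2: Qq
Q/II-2 aff ·: Qq|QQ
Q/II-3 un I-1×I-2: qq
Q/II-4 aff I-1×I-2: Qq
Q/III-1 aff II-2×II-1: Qq|QQ
⇒ Q over [I-1,I-2,II-1,II-2,II-3,II-4,III-1]: 4 consistent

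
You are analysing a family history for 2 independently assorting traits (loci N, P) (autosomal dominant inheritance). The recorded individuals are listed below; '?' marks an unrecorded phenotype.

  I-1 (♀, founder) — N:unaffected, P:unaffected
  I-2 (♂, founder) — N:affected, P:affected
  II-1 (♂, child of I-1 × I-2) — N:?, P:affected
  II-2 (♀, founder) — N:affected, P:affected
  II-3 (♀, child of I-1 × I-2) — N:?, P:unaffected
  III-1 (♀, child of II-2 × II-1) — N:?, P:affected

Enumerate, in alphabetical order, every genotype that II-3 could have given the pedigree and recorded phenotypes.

N/I-1 un ·: nn
N/I-2 aff ·: Nn|NN
N/II-1 ? I-1×I-2: nn|Nn
N/II-2 aff ·: Nn|NN
N/II-3 ? I-1×I-2: nn|Nn
N/III-1 ? II-2×II-1: nn|Nn|NN
⇒ N over [I-1,I-2,II-1,II-2,II-3,III-1]: 21 consistent
P/I-1 un ·: pp
P/I-2 aff ·: Pp
P/II-1 aff I-1×I-2: Pp
P/II-2 aff ·: Pp|PP
P/II-3 un I-1×I-2: pp
P/III-1 aff II-2×II-1: Pp|PP
⇒ P over [I-1,I-2,II-1,II-2,II-3,III-1]: 4 consistent

II-3 ∈ {Nn pp, nn pp}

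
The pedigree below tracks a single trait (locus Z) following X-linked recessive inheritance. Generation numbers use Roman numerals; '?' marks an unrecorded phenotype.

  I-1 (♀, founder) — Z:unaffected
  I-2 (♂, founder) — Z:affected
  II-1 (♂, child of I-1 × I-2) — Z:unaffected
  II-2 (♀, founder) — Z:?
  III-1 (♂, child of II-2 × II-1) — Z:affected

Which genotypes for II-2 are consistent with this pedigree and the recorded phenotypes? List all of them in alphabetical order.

II-2 ∈ {X^ZX^z, X^zX^z}

Z/I-1 un ·: X^ZX^Z|X^ZX^z
Z/I-2 aff ·: X^zY
Z/II-1 un I-1×I-2: X^ZY
Z/II-2 ? ·: X^ZX^z|X^zX^z
Z/III-1 aff II-2×II-1: X^zY
⇒ Z over [I-1,I-2,II-1,II-2,III-1]: 4 consistent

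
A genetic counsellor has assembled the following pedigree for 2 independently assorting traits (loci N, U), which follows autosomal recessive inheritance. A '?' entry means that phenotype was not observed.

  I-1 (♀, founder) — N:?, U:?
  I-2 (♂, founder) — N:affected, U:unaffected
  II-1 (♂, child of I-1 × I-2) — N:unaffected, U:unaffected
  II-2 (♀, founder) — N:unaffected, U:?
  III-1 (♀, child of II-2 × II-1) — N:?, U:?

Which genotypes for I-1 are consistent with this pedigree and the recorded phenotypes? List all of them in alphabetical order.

N/I-1 ? ·: NN|Nn
N/I-2 aff ·: nn
N/II-1 un I-1×I-2: Nn
N/II-2 un ·: NN|Nn
N/III-1 ? II-2×II-1: NN|Nn|nn
⇒ N over [I-1,I-2,II-1,II-2,III-1]: 10 consistent
U/I-1 ? ·: UU|Uu|uu
U/I-2 un ·: UU|Uu
U/II-1 un I-1×I-2: UU|Uu
U/II-2 ? ·: UU|Uu|uu
U/III-1 ? II-2×II-1: UU|Uu|uu
⇒ U over [I-1,I-2,II-1,II-2,III-1]: 51 consistent

I-1 ∈ {NN UU, NN Uu, NN uu, Nn UU, Nn Uu, Nn uu}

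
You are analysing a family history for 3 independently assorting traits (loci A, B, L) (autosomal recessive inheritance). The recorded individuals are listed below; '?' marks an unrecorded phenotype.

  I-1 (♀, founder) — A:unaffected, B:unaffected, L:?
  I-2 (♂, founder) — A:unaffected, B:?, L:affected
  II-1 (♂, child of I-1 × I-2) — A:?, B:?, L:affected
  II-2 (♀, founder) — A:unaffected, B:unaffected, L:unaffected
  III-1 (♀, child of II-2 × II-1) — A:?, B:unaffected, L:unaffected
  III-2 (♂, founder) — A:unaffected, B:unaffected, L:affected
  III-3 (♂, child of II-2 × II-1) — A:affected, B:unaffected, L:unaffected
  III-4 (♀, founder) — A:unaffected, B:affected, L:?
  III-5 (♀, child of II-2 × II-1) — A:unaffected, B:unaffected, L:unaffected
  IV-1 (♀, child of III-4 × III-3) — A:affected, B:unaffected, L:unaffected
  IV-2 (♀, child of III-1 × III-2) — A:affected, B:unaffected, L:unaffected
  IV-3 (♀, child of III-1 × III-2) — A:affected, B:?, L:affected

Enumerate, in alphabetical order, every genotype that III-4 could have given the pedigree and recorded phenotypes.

III-4 ∈ {Aa bb LL, Aa bb Ll, Aa bb ll}

A/I-1 un ·: AA|Aa
A/I-2 un ·: AA|Aa
A/II-1 ? I-1×I-2: Aa|aa
A/II-2 un ·: Aa
A/III-1 ? II-2×II-1: Aa|aa
A/III-2 un ·: Aa
A/III-3 aff II-2×II-1: aa
A/III-4 un ·: Aa
A/III-5 un II-2×II-1: AA|Aa
A/IV-1 aff III-4×III-3: aa
A/IV-2 aff III-1×III-2: aa
A/IV-3 aff III-1×III-2: aa
⇒ A over [I-1,I-2,II-1,II-2,III-1,III-2,III-3,III-4,III-5,IV-1,IV-2,IV-3]: 14 consistent
B/I-1 un ·: BB|Bb
B/I-2 ? ·: BB|Bb|bb
B/II-1 ? I-1×I-2: BB|Bb|bb
B/II-2 un ·: BB|Bb
B/III-1 un II-2×II-1: BB|Bb
B/III-2 un ·: BB|Bb
B/III-3 un II-2×II-1: BB|Bb
B/III-4 aff ·: bb
B/III-5 un II-2×II-1: BB|Bb
B/IV-1 un III-4×III-3: Bb
B/IV-2 un III-1×III-2: BB|Bb
B/IV-3 ? III-1×III-2: BB|Bb|bb
⇒ B over [I-1,I-2,II-1,II-2,III-1,III-2,III-3,III-4,III-5,IV-1,IV-2,IV-3]: 900 consistent
L/I-1 ? ·: Ll|ll
L/I-2 aff ·: ll
L/II-1 aff I-1×I-2: ll
L/II-2 un ·: LL|Ll
L/III-1 un II-2×II-1: Ll
L/III-2 aff ·: ll
L/III-3 un II-2×II-1: Ll
L/III-4 ? ·: LL|Ll|ll
L/III-5 un II-2×II-1: Ll
L/IV-1 un III-4×III-3: LL|Ll
L/IV-2 un III-1×III-2: Ll
L/IV-3 aff III-1×III-2: ll
⇒ L over [I-1,I-2,II-1,II-2,III-1,III-2,III-3,III-4,III-5,IV-1,IV-2,IV-3]: 20 consistent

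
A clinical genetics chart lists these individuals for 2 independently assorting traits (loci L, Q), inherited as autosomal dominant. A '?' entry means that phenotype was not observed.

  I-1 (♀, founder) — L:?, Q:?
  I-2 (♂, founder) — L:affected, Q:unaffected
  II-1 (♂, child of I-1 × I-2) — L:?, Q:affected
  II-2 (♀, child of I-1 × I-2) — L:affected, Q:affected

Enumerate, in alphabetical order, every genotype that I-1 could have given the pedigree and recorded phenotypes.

I-1 ∈ {LL QQ, LL Qq, Ll QQ, Ll Qq, ll QQ, ll Qq}

L/I-1 ? ·: ll|Ll|LL
L/I-2 aff ·: Ll|LL
L/II-1 ? I-1×I-2: ll|Ll|LL
L/II-2 aff I-1×I-2: Ll|LL
⇒ L over [I-1,I-2,II-1,II-2]: 18 consistent
Q/I-1 ? ·: Qq|QQ
Q/I-2 un ·: qq
Q/II-1 aff I-1×I-2: Qq
Q/II-2 aff I-1×I-2: Qq
⇒ Q over [I-1,I-2,II-1,II-2]: 2 consistent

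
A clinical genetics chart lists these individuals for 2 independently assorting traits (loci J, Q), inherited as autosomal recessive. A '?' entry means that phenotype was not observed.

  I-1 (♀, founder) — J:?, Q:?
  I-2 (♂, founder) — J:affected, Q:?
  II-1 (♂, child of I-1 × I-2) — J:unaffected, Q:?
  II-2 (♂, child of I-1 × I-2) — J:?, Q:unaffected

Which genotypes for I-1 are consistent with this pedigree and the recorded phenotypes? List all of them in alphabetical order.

J/I-1 ? ·: JJ|Jj
J/I-2 aff ·: jj
J/II-1 un I-1×I-2: Jj
J/II-2 ? I-1×I-2: Jj|jj
⇒ J over [I-1,I-2,II-1,II-2]: 3 consistent
Q/I-1 ? ·: QQ|Qq|qq
Q/I-2 ? ·: QQ|Qq|qq
Q/II-1 ? I-1×I-2: QQ|Qq|qq
Q/II-2 un I-1×I-2: QQ|Qq
⇒ Q over [I-1,I-2,II-1,II-2]: 21 consistent

I-1 ∈ {JJ QQ, JJ Qq, JJ qq, Jj QQ, Jj Qq, Jj qq}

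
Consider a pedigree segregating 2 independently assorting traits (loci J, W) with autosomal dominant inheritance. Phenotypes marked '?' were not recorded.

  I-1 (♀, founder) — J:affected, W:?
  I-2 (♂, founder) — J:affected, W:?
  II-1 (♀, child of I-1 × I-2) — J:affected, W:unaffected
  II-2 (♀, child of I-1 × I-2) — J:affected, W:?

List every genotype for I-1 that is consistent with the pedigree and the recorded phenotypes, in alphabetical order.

J/I-1 aff ·: Jj|JJ
J/I-2 aff ·: Jj|JJ
J/II-1 aff I-1×I-2: Jj|JJ
J/II-2 aff I-1×I-2: Jj|JJ
⇒ J over [I-1,I-2,II-1,II-2]: 13 consistent
W/I-1 ? ·: ww|Ww
W/I-2 ? ·: ww|Ww
W/II-1 un I-1×I-2: ww
W/II-2 ? I-1×I-2: ww|Ww|WW
⇒ W over [I-1,I-2,II-1,II-2]: 8 consistent

I-1 ∈ {JJ Ww, JJ ww, Jj Ww, Jj ww}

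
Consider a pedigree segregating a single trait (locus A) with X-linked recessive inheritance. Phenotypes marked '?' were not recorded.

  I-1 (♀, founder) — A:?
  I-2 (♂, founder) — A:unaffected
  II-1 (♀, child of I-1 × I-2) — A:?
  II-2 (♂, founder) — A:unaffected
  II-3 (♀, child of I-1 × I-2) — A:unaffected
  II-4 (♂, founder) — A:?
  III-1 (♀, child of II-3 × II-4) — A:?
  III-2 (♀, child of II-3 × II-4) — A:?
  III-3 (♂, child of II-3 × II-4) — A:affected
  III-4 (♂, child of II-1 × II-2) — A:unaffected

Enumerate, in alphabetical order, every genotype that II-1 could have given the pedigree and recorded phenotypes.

A/I-1 ? ·: X^AX^a|X^aX^a
A/I-2 un ·: X^AY
A/II-1 ? I-1×I-2: X^AX^A|X^AX^a
A/II-2 un ·: X^AY
A/II-3 un I-1×I-2: X^AX^a
A/II-4 ? ·: X^AY|X^aY
A/III-1 ? II-3×II-4: X^AX^A|X^AX^a|X^aX^a
A/III-2 ? II-3×II-4: X^AX^A|X^AX^a|X^aX^a
A/III-3 aff II-3×II-4: X^aY
A/III-4 un II-1×II-2: X^AY
⇒ A over [I-1,I-2,II-1,II-2,II-3,II-4,III-1,III-2,III-3,III-4]: 24 consistent

II-1 ∈ {X^AX^A, X^AX^a}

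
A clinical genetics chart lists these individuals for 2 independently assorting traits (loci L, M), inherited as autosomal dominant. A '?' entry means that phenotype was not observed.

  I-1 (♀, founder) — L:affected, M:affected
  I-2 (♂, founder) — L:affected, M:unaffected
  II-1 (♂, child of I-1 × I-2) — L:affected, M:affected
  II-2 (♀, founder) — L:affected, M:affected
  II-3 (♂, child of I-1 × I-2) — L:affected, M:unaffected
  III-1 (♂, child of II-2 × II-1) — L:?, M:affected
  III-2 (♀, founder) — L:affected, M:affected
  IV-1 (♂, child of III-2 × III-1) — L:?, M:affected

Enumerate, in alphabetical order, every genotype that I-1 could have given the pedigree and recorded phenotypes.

I-1 ∈ {LL Mm, Ll Mm}

L/I-1 aff ·: Ll|LL
L/I-2 aff ·: Ll|LL
L/II-1 aff I-1×I-2: Ll|LL
L/II-2 aff ·: Ll|LL
L/II-3 aff I-1×I-2: Ll|LL
L/III-1 ? II-2×II-1: ll|Ll|LL
L/III-2 aff ·: Ll|LL
L/IV-1 ? III-2×III-1: ll|Ll|LL
⇒ L over [I-1,I-2,II-1,II-2,II-3,III-1,III-2,IV-1]: 191 consistent
M/I-1 aff ·: Mm
M/I-2 un ·: mm
M/II-1 aff I-1×I-2: Mm
M/II-2 aff ·: Mm|MM
M/II-3 un I-1×I-2: mm
M/III-1 aff II-2×II-1: Mm|MM
M/III-2 aff ·: Mm|MM
M/IV-1 aff III-2×III-1: Mm|MM
⇒ M over [I-1,I-2,II-1,II-2,II-3,III-1,III-2,IV-1]: 14 consistent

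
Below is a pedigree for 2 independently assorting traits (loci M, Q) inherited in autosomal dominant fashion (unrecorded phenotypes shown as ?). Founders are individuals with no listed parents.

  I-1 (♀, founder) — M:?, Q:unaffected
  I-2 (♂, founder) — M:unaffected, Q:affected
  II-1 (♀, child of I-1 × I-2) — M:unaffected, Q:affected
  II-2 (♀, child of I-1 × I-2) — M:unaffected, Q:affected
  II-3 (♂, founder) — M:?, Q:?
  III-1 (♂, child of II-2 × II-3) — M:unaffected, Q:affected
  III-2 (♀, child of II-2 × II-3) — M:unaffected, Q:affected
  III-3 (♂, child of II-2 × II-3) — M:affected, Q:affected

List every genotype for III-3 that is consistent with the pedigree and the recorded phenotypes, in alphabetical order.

M/I-1 ? ·: mm|Mm
M/I-2 un ·: mm
M/II-1 un I-1×I-2: mm
M/II-2 un I-1×I-2: mm
M/II-3 ? ·: Mm
M/III-1 un II-2×II-3: mm
M/III-2 un II-2×II-3: mm
M/III-3 aff II-2×II-3: Mm
⇒ M over [I-1,I-2,II-1,II-2,II-3,III-1,III-2,III-3]: 2 consistent
Q/I-1 un ·: qq
Q/I-2 aff ·: Qq|QQ
Q/II-1 aff I-1×I-2: Qq
Q/II-2 aff I-1×I-2: Qq
Q/II-3 ? ·: qq|Qq|QQ
Q/III-1 aff II-2×II-3: Qq|QQ
Q/III-2 aff II-2×II-3: Qq|QQ
Q/III-3 aff II-2×II-3: Qq|QQ
⇒ Q over [I-1,I-2,II-1,II-2,II-3,III-1,III-2,III-3]: 34 consistent

III-3 ∈ {Mm QQ, Mm Qq}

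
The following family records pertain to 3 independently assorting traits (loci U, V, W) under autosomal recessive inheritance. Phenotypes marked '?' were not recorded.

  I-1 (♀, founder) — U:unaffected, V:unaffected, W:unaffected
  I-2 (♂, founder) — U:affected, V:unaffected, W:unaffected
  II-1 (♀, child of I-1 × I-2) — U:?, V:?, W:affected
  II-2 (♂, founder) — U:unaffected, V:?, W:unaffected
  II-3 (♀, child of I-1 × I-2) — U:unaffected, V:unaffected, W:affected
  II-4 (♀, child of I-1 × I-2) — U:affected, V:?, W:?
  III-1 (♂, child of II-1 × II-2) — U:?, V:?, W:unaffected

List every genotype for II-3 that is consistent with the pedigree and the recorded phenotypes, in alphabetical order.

U/I-1 un ·: Uu
U/I-2 aff ·: uu
U/II-1 ? I-1×I-2: Uu|uu
U/II-2 un ·: UU|Uu
U/II-3 un I-1×I-2: Uu
U/II-4 aff I-1×I-2: uu
U/III-1 ? II-1×II-2: UU|Uu|uu
⇒ U over [I-1,I-2,II-1,II-2,II-3,II-4,III-1]: 8 consistent
V/I-1 un ·: VV|Vv
V/I-2 un ·: VV|Vv
V/II-1 ? I-1×I-2: VV|Vv|vv
V/II-2 ? ·: VV|Vv|vv
V/II-3 un I-1×I-2: VV|Vv
V/II-4 ? I-1×I-2: VV|Vv|vv
V/III-1 ? II-1×II-2: VV|Vv|vv
⇒ V over [I-1,I-2,II-1,II-2,II-3,II-4,III-1]: 182 consistent
W/I-1 un ·: Ww
W/I-2 un ·: Ww
W/II-1 aff I-1×I-2: ww
W/II-2 un ·: WW|Ww
W/II-3 aff I-1×I-2: ww
W/II-4 ? I-1×I-2: WW|Ww|ww
W/III-1 un II-1×II-2: Ww
⇒ W over [I-1,I-2,II-1,II-2,II-3,II-4,III-1]: 6 consistent

II-3 ∈ {Uu VV ww, Uu Vv ww}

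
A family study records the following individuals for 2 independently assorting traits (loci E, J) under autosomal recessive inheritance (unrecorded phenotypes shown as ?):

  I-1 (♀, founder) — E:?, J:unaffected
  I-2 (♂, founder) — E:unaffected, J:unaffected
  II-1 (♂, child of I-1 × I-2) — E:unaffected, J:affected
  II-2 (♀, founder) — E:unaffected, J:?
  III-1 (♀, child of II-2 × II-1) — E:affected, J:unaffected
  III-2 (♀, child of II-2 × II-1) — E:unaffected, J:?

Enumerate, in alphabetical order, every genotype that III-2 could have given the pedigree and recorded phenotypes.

III-2 ∈ {EE Jj, EE jj, Ee Jj, Ee jj}

E/I-1 ? ·: EE|Ee|ee
E/I-2 un ·: EE|Ee
E/II-1 un I-1×I-2: Ee
E/II-2 un ·: Ee
E/III-1 aff II-2×II-1: ee
E/III-2 un II-2×II-1: EE|Ee
⇒ E over [I-1,I-2,II-1,II-2,III-1,III-2]: 10 consistent
J/I-1 un ·: Jj
J/I-2 un ·: Jj
J/II-1 aff I-1×I-2: jj
J/II-2 ? ·: JJ|Jj
J/III-1 un II-2×II-1: Jj
J/III-2 ? II-2×II-1: Jj|jj
⇒ J over [I-1,I-2,II-1,II-2,III-1,III-2]: 3 consistent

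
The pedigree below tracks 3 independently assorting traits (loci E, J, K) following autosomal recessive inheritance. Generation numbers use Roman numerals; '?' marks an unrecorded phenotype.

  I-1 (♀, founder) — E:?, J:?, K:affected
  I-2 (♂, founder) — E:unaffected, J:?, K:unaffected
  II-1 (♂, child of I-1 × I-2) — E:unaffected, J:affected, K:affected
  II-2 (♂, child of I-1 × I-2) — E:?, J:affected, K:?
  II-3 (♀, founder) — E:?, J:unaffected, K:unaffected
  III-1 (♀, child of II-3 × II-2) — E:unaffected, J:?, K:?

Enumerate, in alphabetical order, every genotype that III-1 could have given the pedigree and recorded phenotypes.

E/I-1 ? ·: EE|Ee|ee
E/I-2 un ·: EE|Ee
E/II-1 un I-1×I-2: EE|Ee
E/II-2 ? I-1×I-2: EE|Ee|ee
E/II-3 ? ·: EE|Ee|ee
E/III-1 un II-3×II-2: EE|Ee
⇒ E over [I-1,I-2,II-1,II-2,II-3,III-1]: 74 consistent
J/I-1 ? ·: Jj|jj
J/I-2 ? ·: Jj|jj
J/II-1 aff I-1×I-2: jj
J/II-2 aff I-1×I-2: jj
J/II-3 un ·: JJ|Jj
J/III-1 ? II-3×II-2: Jj|jj
⇒ J over [I-1,I-2,II-1,II-2,II-3,III-1]: 12 consistent
K/I-1 aff ·: kk
K/I-2 un ·: Kk
K/II-1 aff I-1×I-2: kk
K/II-2 ? I-1×I-2: Kk|kk
K/II-3 un ·: KK|Kk
K/III-1 ? II-3×II-2: KK|Kk|kk
⇒ K over [I-1,I-2,II-1,II-2,II-3,III-1]: 8 consistent

III-1 ∈ {EE Jj KK, EE Jj Kk, EE Jj kk, EE jj KK, EE jj Kk, EE jj kk, Ee Jj KK, Ee Jj Kk, Ee Jj kk, Ee jj KK, Ee jj Kk, Ee jj kk}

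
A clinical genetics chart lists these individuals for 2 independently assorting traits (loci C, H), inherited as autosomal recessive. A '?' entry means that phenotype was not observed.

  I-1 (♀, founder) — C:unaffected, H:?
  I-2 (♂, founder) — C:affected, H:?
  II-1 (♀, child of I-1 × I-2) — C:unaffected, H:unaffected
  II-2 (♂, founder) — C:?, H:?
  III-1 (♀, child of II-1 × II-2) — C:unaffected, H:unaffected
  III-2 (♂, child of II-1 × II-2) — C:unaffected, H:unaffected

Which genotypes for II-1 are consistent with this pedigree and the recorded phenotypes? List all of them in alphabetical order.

C/I-1 un ·: CC|Cc
C/I-2 aff ·: cc
C/II-1 un I-1×I-2: Cc
C/II-2 ? ·: CC|Cc|cc
C/III-1 un II-1×II-2: CC|Cc
C/III-2 un II-1×II-2: CC|Cc
⇒ C over [I-1,I-2,II-1,II-2,III-1,III-2]: 18 consistent
H/I-1 ? ·: HH|Hh|hh
H/I-2 ? ·: HH|Hh|hh
H/II-1 un I-1×I-2: HH|Hh
H/II-2 ? ·: HH|Hh|hh
H/III-1 un II-1×II-2: HH|Hh
H/III-2 un II-1×II-2: HH|Hh
⇒ H over [I-1,I-2,II-1,II-2,III-1,III-2]: 87 consistent

II-1 ∈ {Cc HH, Cc Hh}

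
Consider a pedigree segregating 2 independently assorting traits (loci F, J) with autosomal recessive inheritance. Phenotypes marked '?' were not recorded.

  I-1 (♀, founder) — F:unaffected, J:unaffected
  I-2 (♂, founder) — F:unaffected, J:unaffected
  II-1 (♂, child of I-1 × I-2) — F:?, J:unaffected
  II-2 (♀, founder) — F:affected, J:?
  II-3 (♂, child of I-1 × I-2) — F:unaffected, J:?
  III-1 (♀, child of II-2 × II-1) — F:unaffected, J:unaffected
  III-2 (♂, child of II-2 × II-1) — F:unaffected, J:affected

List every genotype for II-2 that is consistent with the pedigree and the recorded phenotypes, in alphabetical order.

II-2 ∈ {ff Jj, ff jj}

F/I-1 un ·: FF|Ff
F/I-2 un ·: FF|Ff
F/II-1 ? I-1×I-2: FF|Ff
F/II-2 aff ·: ff
F/II-3 un I-1×I-2: FF|Ff
F/III-1 un II-2×II-1: Ff
F/III-2 un II-2×II-1: Ff
⇒ F over [I-1,I-2,II-1,II-2,II-3,III-1,III-2]: 13 consistent
J/I-1 un ·: JJ|Jj
J/I-2 un ·: JJ|Jj
J/II-1 un I-1×I-2: Jj
J/II-2 ? ·: Jj|jj
J/II-3 ? I-1×I-2: JJ|Jj|jj
J/III-1 un II-2×II-1: JJ|Jj
J/III-2 aff II-2×II-1: jj
⇒ J over [I-1,I-2,II-1,II-2,II-3,III-1,III-2]: 21 consistent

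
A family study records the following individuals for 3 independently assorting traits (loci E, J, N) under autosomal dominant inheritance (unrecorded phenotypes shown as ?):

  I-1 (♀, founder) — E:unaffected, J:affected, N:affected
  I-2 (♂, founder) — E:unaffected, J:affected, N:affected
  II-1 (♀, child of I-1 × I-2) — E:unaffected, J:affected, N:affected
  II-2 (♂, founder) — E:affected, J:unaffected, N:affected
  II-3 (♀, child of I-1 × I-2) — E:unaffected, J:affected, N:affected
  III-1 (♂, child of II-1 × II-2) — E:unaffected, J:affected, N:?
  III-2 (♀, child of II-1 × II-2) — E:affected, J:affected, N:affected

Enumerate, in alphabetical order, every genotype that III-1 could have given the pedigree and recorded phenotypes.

E/I-1 un ·: ee
E/I-2 un ·: ee
E/II-1 un I-1×I-2: ee
E/II-2 aff ·: Ee
E/II-3 un I-1×I-2: ee
E/III-1 un II-1×II-2: ee
E/III-2 aff II-1×II-2: Ee
⇒ E over [I-1,I-2,II-1,II-2,II-3,III-1,III-2]: 1 consistent
J/I-1 aff ·: Jj|JJ
J/I-2 aff ·: Jj|JJ
J/II-1 aff I-1×I-2: Jj|JJ
J/II-2 un ·: jj
J/II-3 aff I-1×I-2: Jj|JJ
J/III-1 aff II-1×II-2: Jj
J/III-2 aff II-1×II-2: Jj
⇒ J over [I-1,I-2,II-1,II-2,II-3,III-1,III-2]: 13 consistent
N/I-1 aff ·: Nn|NN
N/I-2 aff ·: Nn|NN
N/II-1 aff I-1×I-2: Nn|NN
N/II-2 aff ·: Nn|NN
N/II-3 aff I-1×I-2: Nn|NN
N/III-1 ? II-1×II-2: nn|Nn|NN
N/III-2 aff II-1×II-2: Nn|NN
⇒ N over [I-1,I-2,II-1,II-2,II-3,III-1,III-2]: 95 consistent

III-1 ∈ {ee Jj NN, ee Jj Nn, ee Jj nn}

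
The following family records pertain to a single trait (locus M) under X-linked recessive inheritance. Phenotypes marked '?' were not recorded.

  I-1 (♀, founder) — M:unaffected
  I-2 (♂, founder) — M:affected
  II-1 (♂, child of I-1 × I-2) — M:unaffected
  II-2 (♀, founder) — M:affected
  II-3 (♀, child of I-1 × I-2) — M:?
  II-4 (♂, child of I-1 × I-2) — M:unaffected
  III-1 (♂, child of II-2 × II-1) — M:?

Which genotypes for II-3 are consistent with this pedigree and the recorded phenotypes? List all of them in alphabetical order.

II-3 ∈ {X^MX^m, X^mX^m}

M/I-1 un ·: X^MX^M|X^MX^m
M/I-2 aff ·: X^mY
M/II-1 un I-1×I-2: X^MY
M/II-2 aff ·: X^mX^m
M/II-3 ? I-1×I-2: X^MX^m|X^mX^m
M/II-4 un I-1×I-2: X^MY
M/III-1 ? II-2×II-1: X^mY
⇒ M over [I-1,I-2,II-1,II-2,II-3,II-4,III-1]: 3 consistent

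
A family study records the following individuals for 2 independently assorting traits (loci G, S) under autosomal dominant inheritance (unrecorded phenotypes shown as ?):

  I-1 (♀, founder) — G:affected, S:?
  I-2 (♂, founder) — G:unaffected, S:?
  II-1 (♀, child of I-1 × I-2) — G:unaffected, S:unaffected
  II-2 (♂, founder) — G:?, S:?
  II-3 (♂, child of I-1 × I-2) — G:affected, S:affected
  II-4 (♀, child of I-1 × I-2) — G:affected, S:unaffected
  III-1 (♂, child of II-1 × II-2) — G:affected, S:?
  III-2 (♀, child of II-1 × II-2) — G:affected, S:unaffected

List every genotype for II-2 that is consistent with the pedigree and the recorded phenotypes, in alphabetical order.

G/I-1 aff ·: Gg
G/I-2 un ·: gg
G/II-1 un I-1×I-2: gg
G/II-2 ? ·: Gg|GG
G/II-3 aff I-1×I-2: Gg
G/II-4 aff I-1×I-2: Gg
G/III-1 aff II-1×II-2: Gg
G/III-2 aff II-1×II-2: Gg
⇒ G over [I-1,I-2,II-1,II-2,II-3,II-4,III-1,III-2]: 2 consistent
S/I-1 ? ·: ss|Ss
S/I-2 ? ·: ss|Ss
S/II-1 un I-1×I-2: ss
S/II-2 ? ·: ss|Ss
S/II-3 aff I-1×I-2: Ss|SS
S/II-4 un I-1×I-2: ss
S/III-1 ? II-1×II-2: ss|Ss
S/III-2 un II-1×II-2: ss
⇒ S over [I-1,I-2,II-1,II-2,II-3,II-4,III-1,III-2]: 12 consistent

II-2 ∈ {GG Ss, GG ss, Gg Ss, Gg ss}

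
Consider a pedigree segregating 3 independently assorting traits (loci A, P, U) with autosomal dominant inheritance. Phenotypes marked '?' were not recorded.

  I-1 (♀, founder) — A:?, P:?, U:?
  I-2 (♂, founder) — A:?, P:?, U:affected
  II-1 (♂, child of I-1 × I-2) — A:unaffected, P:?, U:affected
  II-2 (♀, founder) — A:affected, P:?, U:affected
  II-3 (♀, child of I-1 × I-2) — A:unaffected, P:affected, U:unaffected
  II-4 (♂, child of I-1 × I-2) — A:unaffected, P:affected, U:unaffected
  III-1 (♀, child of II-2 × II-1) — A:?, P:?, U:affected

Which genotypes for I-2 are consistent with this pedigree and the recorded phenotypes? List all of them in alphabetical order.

I-2 ∈ {Aa PP Uu, Aa Pp Uu, Aa pp Uu, aa PP Uu, aa Pp Uu, aa pp Uu}

A/I-1 ? ·: aa|Aa
A/I-2 ? ·: aa|Aa
A/II-1 un I-1×I-2: aa
A/II-2 aff ·: Aa|AA
A/II-3 un I-1×I-2: aa
A/II-4 un I-1×I-2: aa
A/III-1 ? II-2×II-1: aa|Aa
⇒ A over [I-1,I-2,II-1,II-2,II-3,II-4,III-1]: 12 consistent
P/I-1 ? ·: pp|Pp|PP
P/I-2 ? ·: pp|Pp|PP
P/II-1 ? I-1×I-2: pp|Pp|PP
P/II-2 ? ·: pp|Pp|PP
P/II-3 aff I-1×I-2: Pp|PP
P/II-4 aff I-1×I-2: Pp|PP
P/III-1 ? II-2×II-1: pp|Pp|PP
⇒ P over [I-1,I-2,II-1,II-2,II-3,II-4,III-1]: 188 consistent
U/I-1 ? ·: uu|Uu
U/I-2 aff ·: Uu
U/II-1 aff I-1×I-2: Uu|UU
U/II-2 aff ·: Uu|UU
U/II-3 un I-1×I-2: uu
U/II-4 un I-1×I-2: uu
U/III-1 aff II-2×II-1: Uu|UU
⇒ U over [I-1,I-2,II-1,II-2,II-3,II-4,III-1]: 11 consistent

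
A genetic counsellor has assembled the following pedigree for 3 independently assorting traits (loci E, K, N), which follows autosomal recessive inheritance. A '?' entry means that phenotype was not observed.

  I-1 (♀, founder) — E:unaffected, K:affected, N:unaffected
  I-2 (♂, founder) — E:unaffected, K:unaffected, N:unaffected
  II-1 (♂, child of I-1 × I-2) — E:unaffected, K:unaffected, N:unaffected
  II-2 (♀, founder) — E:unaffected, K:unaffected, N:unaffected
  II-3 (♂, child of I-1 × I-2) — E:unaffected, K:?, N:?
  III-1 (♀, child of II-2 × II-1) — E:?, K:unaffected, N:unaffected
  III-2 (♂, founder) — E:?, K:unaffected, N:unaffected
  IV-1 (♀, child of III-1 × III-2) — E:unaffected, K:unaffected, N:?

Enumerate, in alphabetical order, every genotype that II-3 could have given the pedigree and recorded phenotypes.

E/I-1 un ·: EE|Ee
E/I-2 un ·: EE|Ee
E/II-1 un I-1×I-2: EE|Ee
E/II-2 un ·: EE|Ee
E/II-3 un I-1×I-2: EE|Ee
E/III-1 ? II-2×II-1: EE|Ee|ee
E/III-2 ? ·: EE|Ee|ee
E/IV-1 un III-1×III-2: EE|Ee
⇒ E over [I-1,I-2,II-1,II-2,II-3,III-1,III-2,IV-1]: 211 consistent
K/I-1 aff ·: kk
K/I-2 un ·: KK|Kk
K/II-1 un I-1×I-2: Kk
K/II-2 un ·: KK|Kk
K/II-3 ? I-1×I-2: Kk|kk
K/III-1 un II-2×II-1: KK|Kk
K/III-2 un ·: KK|Kk
K/IV-1 un III-1×III-2: KK|Kk
⇒ K over [I-1,I-2,II-1,II-2,II-3,III-1,III-2,IV-1]: 42 consistent
N/I-1 un ·: NN|Nn
N/I-2 un ·: NN|Nn
N/II-1 un I-1×I-2: NN|Nn
N/II-2 un ·: NN|Nn
N/II-3 ? I-1×I-2: NN|Nn|nn
N/III-1 un II-2×II-1: NN|Nn
N/III-2 un ·: NN|Nn
N/IV-1 ? III-1×III-2: NN|Nn|nn
⇒ N over [I-1,I-2,II-1,II-2,II-3,III-1,III-2,IV-1]: 200 consistent

II-3 ∈ {EE Kk NN, EE Kk Nn, EE Kk nn, EE kk NN, EE kk Nn, EE kk nn, Ee Kk NN, Ee Kk Nn, Ee Kk nn, Ee kk NN, Ee kk Nn, Ee kk nn}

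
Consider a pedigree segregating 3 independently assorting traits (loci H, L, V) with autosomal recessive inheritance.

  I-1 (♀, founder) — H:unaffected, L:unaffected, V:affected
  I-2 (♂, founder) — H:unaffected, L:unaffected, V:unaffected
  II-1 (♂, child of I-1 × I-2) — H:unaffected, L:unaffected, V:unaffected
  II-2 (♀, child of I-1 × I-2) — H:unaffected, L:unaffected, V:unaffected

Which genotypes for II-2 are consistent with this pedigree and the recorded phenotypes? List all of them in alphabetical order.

H/I-1 un ·: HH|Hh
H/I-2 un ·: HH|Hh
H/II-1 un I-1×I-2: HH|Hh
H/II-2 un I-1×I-2: HH|Hh
⇒ H over [I-1,I-2,II-1,II-2]: 13 consistent
L/I-1 un ·: LL|Ll
L/I-2 un ·: LL|Ll
L/II-1 un I-1×I-2: LL|Ll
L/II-2 un I-1×I-2: LL|Ll
⇒ L over [I-1,I-2,II-1,II-2]: 13 consistent
V/I-1 aff ·: vv
V/I-2 un ·: VV|Vv
V/II-1 un I-1×I-2: Vv
V/II-2 un I-1×I-2: Vv
⇒ V over [I-1,I-2,II-1,II-2]: 2 consistent

II-2 ∈ {HH LL Vv, HH Ll Vv, Hh LL Vv, Hh Ll Vv}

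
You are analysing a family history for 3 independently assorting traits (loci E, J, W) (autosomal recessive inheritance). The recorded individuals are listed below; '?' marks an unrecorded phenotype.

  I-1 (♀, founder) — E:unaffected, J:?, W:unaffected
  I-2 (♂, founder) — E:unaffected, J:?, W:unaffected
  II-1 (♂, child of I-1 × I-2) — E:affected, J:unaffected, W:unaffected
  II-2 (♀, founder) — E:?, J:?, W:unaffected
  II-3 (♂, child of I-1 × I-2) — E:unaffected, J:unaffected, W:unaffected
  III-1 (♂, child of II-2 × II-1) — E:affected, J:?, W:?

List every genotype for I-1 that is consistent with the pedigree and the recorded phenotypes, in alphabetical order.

E/I-1 un ·: Ee
E/I-2 un ·: Ee
E/II-1 aff I-1×I-2: ee
E/II-2 ? ·: Ee|ee
E/II-3 un I-1×I-2: EE|Ee
E/III-1 aff II-2×II-1: ee
⇒ E over [I-1,I-2,II-1,II-2,II-3,III-1]: 4 consistent
J/I-1 ? ·: JJ|Jj|jj
J/I-2 ? ·: JJ|Jj|jj
J/II-1 un I-1×I-2: JJ|Jj
J/II-2 ? ·: JJ|Jj|jj
J/II-3 un I-1×I-2: JJ|Jj
J/III-1 ? II-2×II-1: JJ|Jj|jj
⇒ J over [I-1,I-2,II-1,II-2,II-3,III-1]: 98 consistent
W/I-1 un ·: WW|Ww
W/I-2 un ·: WW|Ww
W/II-1 un I-1×I-2: WW|Ww
W/II-2 un ·: WW|Ww
W/II-3 un I-1×I-2: WW|Ww
W/III-1 ? II-2×II-1: WW|Ww|ww
⇒ W over [I-1,I-2,II-1,II-2,II-3,III-1]: 51 consistent

I-1 ∈ {Ee JJ WW, Ee JJ Ww, Ee Jj WW, Ee Jj Ww, Ee jj WW, Ee jj Ww}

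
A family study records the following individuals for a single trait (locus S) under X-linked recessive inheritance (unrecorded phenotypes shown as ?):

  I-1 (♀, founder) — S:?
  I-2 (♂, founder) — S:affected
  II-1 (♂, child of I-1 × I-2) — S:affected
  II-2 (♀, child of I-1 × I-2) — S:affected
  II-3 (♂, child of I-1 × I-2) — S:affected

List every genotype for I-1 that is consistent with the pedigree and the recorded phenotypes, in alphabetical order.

I-1 ∈ {X^SX^s, X^sX^s}

S/I-1 ? ·: X^SX^s|X^sX^s
S/I-2 aff ·: X^sY
S/II-1 aff I-1×I-2: X^sY
S/II-2 aff I-1×I-2: X^sX^s
S/II-3 aff I-1×I-2: X^sY
⇒ S over [I-1,I-2,II-1,II-2,II-3]: 2 consistent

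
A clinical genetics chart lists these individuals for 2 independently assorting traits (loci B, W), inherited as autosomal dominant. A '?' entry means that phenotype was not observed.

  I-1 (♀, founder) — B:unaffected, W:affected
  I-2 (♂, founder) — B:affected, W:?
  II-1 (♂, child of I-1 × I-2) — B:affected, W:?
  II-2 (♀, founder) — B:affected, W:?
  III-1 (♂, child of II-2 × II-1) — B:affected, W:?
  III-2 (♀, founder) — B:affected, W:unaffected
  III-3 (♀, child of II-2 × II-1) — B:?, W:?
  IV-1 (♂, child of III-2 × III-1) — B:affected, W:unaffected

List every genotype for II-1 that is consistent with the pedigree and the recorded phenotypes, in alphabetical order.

II-1 ∈ {Bb WW, Bb Ww, Bb ww}

B/I-1 un ·: bb
B/I-2 aff ·: Bb|BB
B/II-1 aff I-1×I-2: Bb
B/II-2 aff ·: Bb|BB
B/III-1 aff II-2×II-1: Bb|BB
B/III-2 aff ·: Bb|BB
B/III-3 ? II-2×II-1: bb|Bb|BB
B/IV-1 aff III-2×III-1: Bb|BB
⇒ B over [I-1,I-2,II-1,II-2,III-1,III-2,III-3,IV-1]: 70 consistent
W/I-1 aff ·: Ww|WW
W/I-2 ? ·: ww|Ww|WW
W/II-1 ? I-1×I-2: ww|Ww|WW
W/II-2 ? ·: ww|Ww|WW
W/III-1 ? II-2×II-1: ww|Ww
W/III-2 un ·: ww
W/III-3 ? II-2×II-1: ww|Ww|WW
W/IV-1 un III-2×III-1: ww
⇒ W over [I-1,I-2,II-1,II-2,III-1,III-2,III-3,IV-1]: 84 consistent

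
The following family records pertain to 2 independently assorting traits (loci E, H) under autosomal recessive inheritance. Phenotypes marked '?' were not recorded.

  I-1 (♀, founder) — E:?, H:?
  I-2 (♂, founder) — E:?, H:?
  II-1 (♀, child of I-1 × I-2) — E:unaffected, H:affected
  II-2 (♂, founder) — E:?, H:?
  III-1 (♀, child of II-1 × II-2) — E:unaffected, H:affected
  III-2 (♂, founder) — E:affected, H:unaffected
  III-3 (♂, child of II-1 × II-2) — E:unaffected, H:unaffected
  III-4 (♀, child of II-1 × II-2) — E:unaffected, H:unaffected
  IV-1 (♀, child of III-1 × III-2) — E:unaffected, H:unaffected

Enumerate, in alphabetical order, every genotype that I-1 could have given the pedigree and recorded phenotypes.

I-1 ∈ {EE Hh, EE hh, Ee Hh, Ee hh, ee Hh, ee hh}

E/I-1 ? ·: EE|Ee|ee
E/I-2 ? ·: EE|Ee|ee
E/II-1 un I-1×I-2: EE|Ee
E/II-2 ? ·: EE|Ee|ee
E/III-1 un II-1×II-2: EE|Ee
E/III-2 aff ·: ee
E/III-3 un II-1×II-2: EE|Ee
E/III-4 un II-1×II-2: EE|Ee
E/IV-1 un III-1×III-2: Ee
⇒ E over [I-1,I-2,II-1,II-2,III-1,III-2,III-3,III-4,IV-1]: 159 consistent
H/I-1 ? ·: Hh|hh
H/I-2 ? ·: Hh|hh
H/II-1 aff I-1×I-2: hh
H/II-2 ? ·: Hh
H/III-1 aff II-1×II-2: hh
H/III-2 un ·: HH|Hh
H/III-3 un II-1×II-2: Hh
H/III-4 un II-1×II-2: Hh
H/IV-1 un III-1×III-2: Hh
⇒ H over [I-1,I-2,II-1,II-2,III-1,III-2,III-3,III-4,IV-1]: 8 consistent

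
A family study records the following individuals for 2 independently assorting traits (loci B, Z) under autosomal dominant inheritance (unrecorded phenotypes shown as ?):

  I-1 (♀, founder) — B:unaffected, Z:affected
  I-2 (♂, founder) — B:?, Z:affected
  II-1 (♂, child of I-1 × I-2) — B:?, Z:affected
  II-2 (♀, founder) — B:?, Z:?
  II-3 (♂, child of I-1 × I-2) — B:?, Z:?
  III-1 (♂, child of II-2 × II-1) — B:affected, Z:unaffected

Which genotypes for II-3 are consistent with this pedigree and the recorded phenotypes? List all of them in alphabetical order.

II-3 ∈ {Bb ZZ, Bb Zz, Bb zz, bb ZZ, bb Zz, bb zz}

B/I-1 un ·: bb
B/I-2 ? ·: bb|Bb|BB
B/II-1 ? I-1×I-2: bb|Bb
B/II-2 ? ·: bb|Bb|BB
B/II-3 ? I-1×I-2: bb|Bb
B/III-1 aff II-2×II-1: Bb|BB
⇒ B over [I-1,I-2,II-1,II-2,II-3,III-1]: 21 consistent
Z/I-1 aff ·: Zz|ZZ
Z/I-2 aff ·: Zz|ZZ
Z/II-1 aff I-1×I-2: Zz
Z/II-2 ? ·: zz|Zz
Z/II-3 ? I-1×I-2: zz|Zz|ZZ
Z/III-1 un II-2×II-1: zz
⇒ Z over [I-1,I-2,II-1,II-2,II-3,III-1]: 14 consistent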